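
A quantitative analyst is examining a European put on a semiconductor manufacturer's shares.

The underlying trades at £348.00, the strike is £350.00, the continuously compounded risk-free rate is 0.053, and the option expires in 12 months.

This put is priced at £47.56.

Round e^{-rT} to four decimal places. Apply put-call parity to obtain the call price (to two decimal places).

£63.62

exp(−rT) = exp(−0.053·1) = 0.9484
Put-call parity: C − P = S − K·e^(−rT) = 348 − 350·0.9484 = 348 − 331.9400 = 16.0600
C = P + (C − P) = 47.56 + (16.0600) = 63.6200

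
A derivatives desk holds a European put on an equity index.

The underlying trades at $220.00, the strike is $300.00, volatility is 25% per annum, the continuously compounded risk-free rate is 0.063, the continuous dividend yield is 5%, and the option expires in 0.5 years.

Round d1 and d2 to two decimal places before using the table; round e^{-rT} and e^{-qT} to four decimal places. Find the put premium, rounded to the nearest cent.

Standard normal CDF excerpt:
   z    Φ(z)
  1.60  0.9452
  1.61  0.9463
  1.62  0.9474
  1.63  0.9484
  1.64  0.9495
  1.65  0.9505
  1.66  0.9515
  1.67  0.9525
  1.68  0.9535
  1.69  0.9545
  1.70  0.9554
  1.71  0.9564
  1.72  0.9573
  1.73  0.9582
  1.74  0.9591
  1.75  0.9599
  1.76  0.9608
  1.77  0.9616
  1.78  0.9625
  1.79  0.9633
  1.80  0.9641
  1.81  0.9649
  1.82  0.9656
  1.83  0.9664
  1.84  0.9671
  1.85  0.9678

$77.00

σ√T = 0.25·√0.5 = 0.1768
d₁ = [ln(220/300) + (0.063 − 0.05 + 0.25²/2)·0.5] / 0.1768 = [-0.3102 + 0.0221] / 0.1768 = -1.6293 which rounds to -1.63
d₂ = d₁ − σ√T = -1.6293 − 0.1768 = -1.8061 which rounds to -1.81
exp(−qT) = exp(−0.05·0.5) = 0.9753;  exp(−rT) = exp(−0.063·0.5) = 0.9690
P = 300·0.9690·N(1.81) − 220·0.9753·N(1.63) = 300·0.9690·0.9649 − 220·0.9753·0.9484 = 280.4964 − 203.4944 = 77.0020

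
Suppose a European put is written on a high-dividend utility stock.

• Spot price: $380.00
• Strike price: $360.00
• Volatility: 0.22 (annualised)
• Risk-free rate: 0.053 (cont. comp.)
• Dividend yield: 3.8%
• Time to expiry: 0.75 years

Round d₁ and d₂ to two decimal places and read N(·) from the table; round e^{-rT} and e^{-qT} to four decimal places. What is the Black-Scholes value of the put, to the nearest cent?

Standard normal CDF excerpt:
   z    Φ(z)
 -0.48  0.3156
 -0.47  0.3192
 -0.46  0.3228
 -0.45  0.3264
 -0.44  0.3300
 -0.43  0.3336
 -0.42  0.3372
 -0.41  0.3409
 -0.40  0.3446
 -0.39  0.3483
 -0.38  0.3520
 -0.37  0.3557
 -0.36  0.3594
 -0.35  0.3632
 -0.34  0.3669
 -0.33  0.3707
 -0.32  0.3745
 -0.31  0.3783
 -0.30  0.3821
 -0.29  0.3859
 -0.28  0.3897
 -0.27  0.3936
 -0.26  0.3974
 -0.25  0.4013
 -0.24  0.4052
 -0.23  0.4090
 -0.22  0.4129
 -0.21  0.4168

$16.96

T = 0.75;  σ√T = 0.1905
d₁ = [ln(380/360) + (0.053 − 0.038 + ½·0.22²)·0.75] / (σ√T) = (0.0541 + 0.0294) / 0.1905 = 0.4381 → 0.44
d₂ = 0.4381 − 0.1905 = 0.2476 → 0.25
exp(−qT) = exp(−0.038·0.75) = 0.9719;  exp(−rT) = exp(−0.053·0.75) = 0.9610
N(−d₂) = N(-0.25) = 0.4013;  N(−d₁) = N(-0.44) = 0.3300
P = 360·0.9610·0.4013 − 380·0.9719·0.3300 = 138.8337 − 121.8763 = 16.9575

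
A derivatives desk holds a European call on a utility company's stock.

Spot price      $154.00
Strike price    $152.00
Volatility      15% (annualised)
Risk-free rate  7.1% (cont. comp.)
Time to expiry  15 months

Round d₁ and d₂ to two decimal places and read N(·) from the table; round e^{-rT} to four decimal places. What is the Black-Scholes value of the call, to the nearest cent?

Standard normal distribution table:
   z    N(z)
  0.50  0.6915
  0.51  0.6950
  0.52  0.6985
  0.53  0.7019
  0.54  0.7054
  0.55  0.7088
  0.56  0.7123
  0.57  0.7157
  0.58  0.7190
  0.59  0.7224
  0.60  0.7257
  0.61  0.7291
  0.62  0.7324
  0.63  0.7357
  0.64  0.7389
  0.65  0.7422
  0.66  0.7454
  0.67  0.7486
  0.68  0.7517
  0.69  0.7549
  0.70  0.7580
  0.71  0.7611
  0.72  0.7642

T = 1.25;  σ√T = 0.1677
d₁ = [ln(154/152) + (0.071 + 0.15²/2)·1.25] / 0.1677 = [0.0131 + 0.1028] / 0.1677 = 0.6910 → 0.69
d₂ = d₁ − σ√T = 0.6910 − 0.1677 = 0.5233 → 0.52
e^(−rT) = e^(−0.071·1.25) = 0.9151
C = 154·N(0.69) − 152·0.9151·N(0.52) = 154·0.7549 − 152·0.9151·0.6985 = 116.2546 − 97.1580 = 19.0966

$19.10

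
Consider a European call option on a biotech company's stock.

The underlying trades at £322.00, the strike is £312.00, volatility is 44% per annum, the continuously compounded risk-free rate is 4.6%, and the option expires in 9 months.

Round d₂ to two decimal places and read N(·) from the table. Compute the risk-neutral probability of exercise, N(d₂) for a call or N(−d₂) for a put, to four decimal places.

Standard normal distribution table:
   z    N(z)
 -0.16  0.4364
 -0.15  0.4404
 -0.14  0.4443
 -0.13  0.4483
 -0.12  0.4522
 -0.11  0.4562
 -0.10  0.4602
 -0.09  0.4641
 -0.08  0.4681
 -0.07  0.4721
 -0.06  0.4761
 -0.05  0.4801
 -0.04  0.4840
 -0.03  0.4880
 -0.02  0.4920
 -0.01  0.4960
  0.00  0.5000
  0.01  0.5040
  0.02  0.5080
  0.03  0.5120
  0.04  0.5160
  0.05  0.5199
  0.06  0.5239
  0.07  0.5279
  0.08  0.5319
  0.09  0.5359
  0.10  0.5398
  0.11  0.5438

0.4920

σ√T = 0.44 × 0.8660 = 0.3811
d₁ = [ln(322/312) + (0.046 + 0.44²/2)·0.75] / 0.3811 = [0.0315 + 0.1071] / 0.3811 = 0.3639 → 0.36
d₂ = d₁ − σ√T = 0.3639 − 0.3811 = -0.0172 → -0.02
Risk-neutral Pr[S_T > K] = N(d₂) = N(-0.02) = 0.4920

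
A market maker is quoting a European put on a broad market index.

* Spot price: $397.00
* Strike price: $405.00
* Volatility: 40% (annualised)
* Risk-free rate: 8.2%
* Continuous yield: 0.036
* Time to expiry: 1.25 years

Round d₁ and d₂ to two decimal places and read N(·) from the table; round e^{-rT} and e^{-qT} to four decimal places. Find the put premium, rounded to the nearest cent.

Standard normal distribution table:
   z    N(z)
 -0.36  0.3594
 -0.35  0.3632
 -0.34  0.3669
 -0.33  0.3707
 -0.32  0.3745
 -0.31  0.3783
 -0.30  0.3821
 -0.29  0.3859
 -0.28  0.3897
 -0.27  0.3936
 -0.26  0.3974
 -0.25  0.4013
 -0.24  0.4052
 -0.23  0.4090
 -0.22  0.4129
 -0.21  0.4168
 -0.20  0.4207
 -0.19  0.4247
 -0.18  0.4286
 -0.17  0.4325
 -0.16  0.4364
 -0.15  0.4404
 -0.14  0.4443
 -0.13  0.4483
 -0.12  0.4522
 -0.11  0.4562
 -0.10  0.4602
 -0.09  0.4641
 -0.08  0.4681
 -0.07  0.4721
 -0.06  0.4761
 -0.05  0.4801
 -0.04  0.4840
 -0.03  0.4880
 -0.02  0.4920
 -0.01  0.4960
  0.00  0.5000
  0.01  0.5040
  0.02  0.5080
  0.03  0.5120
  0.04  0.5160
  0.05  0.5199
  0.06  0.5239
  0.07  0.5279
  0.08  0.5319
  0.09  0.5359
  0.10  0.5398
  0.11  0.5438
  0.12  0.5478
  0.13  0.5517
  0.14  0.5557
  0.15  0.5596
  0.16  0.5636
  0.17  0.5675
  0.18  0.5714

T = 1.25;  σ√T = 0.4472
d₁ = [ln(397/405) + (0.082 − 0.036 + 0.4²/2)·1.25] / 0.4472 = [-0.0200 + 0.1575] / 0.4472 = 0.3076 → 0.31
d₂ = d₁ − σ√T = 0.3076 − 0.4472 = -0.1396 → -0.14
exp(−qT) = exp(−0.036·1.25) = 0.9560;  exp(−rT) = exp(−0.082·1.25) = 0.9026
N(−d₂) = N(0.14) = 0.5557;  N(−d₁) = N(-0.31) = 0.3783
P = 405·0.9026·0.5557 − 397·0.9560·0.3783 = 203.1378 − 143.5770 = 59.5608

$59.56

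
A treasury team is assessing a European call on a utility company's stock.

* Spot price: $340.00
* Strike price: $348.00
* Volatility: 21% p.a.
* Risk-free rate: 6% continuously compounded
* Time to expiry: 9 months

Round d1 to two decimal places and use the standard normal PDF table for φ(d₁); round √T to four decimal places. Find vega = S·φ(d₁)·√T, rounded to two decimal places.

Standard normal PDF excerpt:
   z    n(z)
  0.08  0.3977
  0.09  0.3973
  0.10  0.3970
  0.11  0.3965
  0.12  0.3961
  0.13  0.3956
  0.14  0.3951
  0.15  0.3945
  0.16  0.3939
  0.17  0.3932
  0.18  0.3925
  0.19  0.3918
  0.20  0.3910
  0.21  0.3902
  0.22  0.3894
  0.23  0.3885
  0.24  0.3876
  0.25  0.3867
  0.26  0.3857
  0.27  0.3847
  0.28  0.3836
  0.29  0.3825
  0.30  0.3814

T = 0.75;  σ√T = 0.1819
d₁ = [ln(340/348) + (0.06 + 0.21²/2)·0.75] / 0.1819 = [-0.0233 + 0.0615] / 0.1819 = 0.2105 ⇒ 0.21
√T = √0.75 = 0.8660
φ(d₁) = φ(0.21) = 0.3902
vega = S·φ(d₁)·√T = 340·0.3902·0.8660 = 114.8905

114.89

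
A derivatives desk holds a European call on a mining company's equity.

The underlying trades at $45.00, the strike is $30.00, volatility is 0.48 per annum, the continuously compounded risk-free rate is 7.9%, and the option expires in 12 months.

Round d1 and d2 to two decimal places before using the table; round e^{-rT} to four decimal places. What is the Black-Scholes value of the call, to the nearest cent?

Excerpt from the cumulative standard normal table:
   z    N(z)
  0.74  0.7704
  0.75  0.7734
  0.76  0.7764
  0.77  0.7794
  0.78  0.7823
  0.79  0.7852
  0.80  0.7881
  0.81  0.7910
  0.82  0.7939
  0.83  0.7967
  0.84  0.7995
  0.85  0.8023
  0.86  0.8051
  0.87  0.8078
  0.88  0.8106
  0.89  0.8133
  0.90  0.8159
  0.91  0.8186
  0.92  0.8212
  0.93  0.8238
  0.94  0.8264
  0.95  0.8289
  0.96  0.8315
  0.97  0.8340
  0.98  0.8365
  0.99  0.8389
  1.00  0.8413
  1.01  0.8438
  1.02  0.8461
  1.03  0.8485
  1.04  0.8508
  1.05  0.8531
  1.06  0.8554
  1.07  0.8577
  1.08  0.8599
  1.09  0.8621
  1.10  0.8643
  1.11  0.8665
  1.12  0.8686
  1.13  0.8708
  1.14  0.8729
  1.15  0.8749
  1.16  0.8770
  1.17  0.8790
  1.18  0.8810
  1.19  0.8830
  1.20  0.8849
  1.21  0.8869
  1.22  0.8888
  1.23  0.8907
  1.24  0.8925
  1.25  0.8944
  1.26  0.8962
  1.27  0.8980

$18.64

T = 1;  σ√T = 0.4800
d₁ = [ln(45/30) + (0.079 + 0.48²/2)·1] / 0.4800 = [0.4055 + 0.1942] / 0.4800 = 1.2493 ⇒ 1.25
d₂ = d₁ − σ√T = 1.2493 − 0.4800 = 0.7693 ⇒ 0.77
exp(−rT) = exp(−0.079·1) = 0.9240
N(d₁) = N(1.25) = 0.8944;  N(d₂) = N(0.77) = 0.7794
C = 45·0.8944 − 30·0.9240·0.7794 = 40.2480 − 21.6050 = 18.6430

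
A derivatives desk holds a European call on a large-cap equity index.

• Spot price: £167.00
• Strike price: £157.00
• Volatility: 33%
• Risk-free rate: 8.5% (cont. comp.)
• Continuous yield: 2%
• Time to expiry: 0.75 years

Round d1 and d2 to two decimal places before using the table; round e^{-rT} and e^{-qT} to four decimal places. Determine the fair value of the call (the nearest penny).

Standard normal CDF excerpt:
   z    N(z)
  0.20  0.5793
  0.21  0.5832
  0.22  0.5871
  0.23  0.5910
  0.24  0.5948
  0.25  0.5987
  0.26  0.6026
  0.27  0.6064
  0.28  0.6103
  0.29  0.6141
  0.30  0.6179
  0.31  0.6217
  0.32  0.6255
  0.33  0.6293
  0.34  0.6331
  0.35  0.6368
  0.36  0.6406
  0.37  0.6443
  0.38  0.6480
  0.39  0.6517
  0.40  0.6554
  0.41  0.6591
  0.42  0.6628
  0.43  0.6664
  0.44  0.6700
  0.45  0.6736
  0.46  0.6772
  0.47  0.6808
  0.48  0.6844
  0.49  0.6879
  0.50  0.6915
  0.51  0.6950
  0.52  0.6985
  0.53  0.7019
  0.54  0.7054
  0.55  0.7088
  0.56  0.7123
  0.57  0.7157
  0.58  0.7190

£27.86

σ√T = 0.33 × 0.8660 = 0.2858
d₁ = [ln(167/157) + (0.085 − 0.02 + ½·0.33²)·0.75] / (σ√T) = (0.0617 + 0.0896) / 0.2858 = 0.5295 which rounds to 0.53
d₂ = 0.5295 − 0.2858 = 0.2437 which rounds to 0.24
e^(−qT) = e^(−0.02·0.75) = 0.9851;  e^(−rT) = e^(−0.085·0.75) = 0.9382
C = 167·0.9851·N(0.53) − 157·0.9382·N(0.24) = 167·0.9851·0.7019 − 157·0.9382·0.5948 = 115.4708 − 87.6125 = 27.8583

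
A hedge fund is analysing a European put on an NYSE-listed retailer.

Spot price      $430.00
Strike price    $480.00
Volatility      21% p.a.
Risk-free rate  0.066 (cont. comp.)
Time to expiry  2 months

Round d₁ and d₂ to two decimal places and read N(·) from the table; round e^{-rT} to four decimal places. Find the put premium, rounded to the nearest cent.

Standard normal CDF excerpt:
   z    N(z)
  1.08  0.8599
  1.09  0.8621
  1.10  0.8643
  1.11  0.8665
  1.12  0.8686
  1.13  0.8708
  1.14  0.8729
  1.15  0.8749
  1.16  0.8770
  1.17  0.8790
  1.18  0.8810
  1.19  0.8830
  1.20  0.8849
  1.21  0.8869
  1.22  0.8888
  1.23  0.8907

T = 0.1667;  σ√T = 0.0857
d₁ = [ln(430/480) + (0.066 + ½·0.21²)·0.1667] / (σ√T) = (-0.1100 + 0.0147) / 0.0857 = -1.1119 → -1.11
d₂ = -1.1119 − 0.0857 = -1.1976 → -1.20
exp(−rT) = exp(−0.066·0.1667) = 0.9891
N(−d₂) = N(1.20) = 0.8849;  N(−d₁) = N(1.11) = 0.8665
P = 480·0.9891·0.8849 − 430·0.8665 = 420.1222 − 372.5950 = 47.5272

$47.53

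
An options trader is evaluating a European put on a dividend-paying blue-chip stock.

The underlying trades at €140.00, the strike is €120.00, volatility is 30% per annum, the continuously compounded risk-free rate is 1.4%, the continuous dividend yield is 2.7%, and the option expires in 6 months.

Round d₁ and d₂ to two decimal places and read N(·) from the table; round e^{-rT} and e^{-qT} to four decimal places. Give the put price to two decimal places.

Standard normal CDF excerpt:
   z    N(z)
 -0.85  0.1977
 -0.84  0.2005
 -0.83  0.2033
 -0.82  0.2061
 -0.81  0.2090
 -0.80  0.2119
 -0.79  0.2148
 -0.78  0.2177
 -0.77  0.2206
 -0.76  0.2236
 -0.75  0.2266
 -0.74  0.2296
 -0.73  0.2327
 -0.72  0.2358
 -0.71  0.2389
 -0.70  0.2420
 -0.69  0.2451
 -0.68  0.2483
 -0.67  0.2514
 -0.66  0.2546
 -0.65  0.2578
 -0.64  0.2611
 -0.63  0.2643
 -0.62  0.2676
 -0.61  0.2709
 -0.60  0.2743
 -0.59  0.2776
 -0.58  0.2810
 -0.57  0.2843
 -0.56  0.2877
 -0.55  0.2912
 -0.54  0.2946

€3.81

σ√T = 0.3·√0.5 = 0.2121
ln(S/K) + (r − q + σ²/2)T = ln(140/120) + (0.014 − 0.027 + 0.3²/2)·0.5 = 0.1542 + 0.0160 = 0.1702
d₁ = 0.1702 / 0.2121 = 0.8021 ⇒ 0.80
d₂ = d₁ − σ√T = 0.8021 − 0.2121 = 0.5900 ⇒ 0.59
exp(−qT) = exp(−0.027·0.5) = 0.9866;  exp(−rT) = exp(−0.014·0.5) = 0.9930
P = 120·0.9930·N(-0.59) − 140·0.9866·N(-0.80) = 120·0.9930·0.2776 − 140·0.9866·0.2119 = 33.0788 − 29.2685 = 3.8103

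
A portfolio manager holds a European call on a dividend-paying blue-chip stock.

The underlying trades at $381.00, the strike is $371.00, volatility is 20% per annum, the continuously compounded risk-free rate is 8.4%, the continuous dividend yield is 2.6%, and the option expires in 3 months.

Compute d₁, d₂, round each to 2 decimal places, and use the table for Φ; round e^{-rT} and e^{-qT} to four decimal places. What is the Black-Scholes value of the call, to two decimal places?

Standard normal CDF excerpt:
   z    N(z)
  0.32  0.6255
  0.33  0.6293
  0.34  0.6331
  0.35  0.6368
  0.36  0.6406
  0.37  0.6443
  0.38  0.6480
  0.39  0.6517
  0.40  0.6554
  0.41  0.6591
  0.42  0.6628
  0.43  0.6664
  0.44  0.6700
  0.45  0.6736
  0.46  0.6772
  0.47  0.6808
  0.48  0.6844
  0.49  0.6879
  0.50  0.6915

$23.62

σ√T = 0.2·√0.25 = 0.1000
d₁ = [ln(381/371) + (0.084 − 0.026 + ½·0.2²)·0.25] / (σ√T) = (0.0266 + 0.0195) / 0.1000 = 0.4610 which rounds to 0.46
d₂ = 0.4610 − 0.1000 = 0.3610 which rounds to 0.36
e^(−qT) = e^(−0.026·0.25) = 0.9935;  e^(−rT) = e^(−0.084·0.25) = 0.9792
C = 381·0.9935·N(0.46) − 371·0.9792·N(0.36) = 381·0.9935·0.6772 − 371·0.9792·0.6406 = 256.3361 − 232.7192 = 23.6169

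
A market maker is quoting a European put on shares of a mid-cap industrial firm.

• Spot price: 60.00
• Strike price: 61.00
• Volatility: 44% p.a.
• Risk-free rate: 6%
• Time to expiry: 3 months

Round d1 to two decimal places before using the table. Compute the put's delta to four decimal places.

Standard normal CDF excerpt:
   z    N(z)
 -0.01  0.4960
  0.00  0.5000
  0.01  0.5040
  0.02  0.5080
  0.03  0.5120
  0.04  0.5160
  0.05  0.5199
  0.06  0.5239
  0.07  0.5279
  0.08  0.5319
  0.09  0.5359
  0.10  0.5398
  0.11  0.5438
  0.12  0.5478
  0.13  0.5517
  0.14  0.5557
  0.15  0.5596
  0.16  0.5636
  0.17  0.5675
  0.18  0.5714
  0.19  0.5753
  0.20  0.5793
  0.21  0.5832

-0.4602

σ√T = 0.44 × 0.5000 = 0.2200
ln(S/K) + (r + σ²/2)T = ln(60/61) + (0.06 + 0.44²/2)·0.25 = -0.0165 + 0.0392 = 0.0227
d₁ = 0.0227 / 0.2200 = 0.1030 ≈ 0.10
N(d₁) = N(0.10) = 0.5398
Δ_put = N(d₁) − 1 = 0.5398 − 1 = -0.4602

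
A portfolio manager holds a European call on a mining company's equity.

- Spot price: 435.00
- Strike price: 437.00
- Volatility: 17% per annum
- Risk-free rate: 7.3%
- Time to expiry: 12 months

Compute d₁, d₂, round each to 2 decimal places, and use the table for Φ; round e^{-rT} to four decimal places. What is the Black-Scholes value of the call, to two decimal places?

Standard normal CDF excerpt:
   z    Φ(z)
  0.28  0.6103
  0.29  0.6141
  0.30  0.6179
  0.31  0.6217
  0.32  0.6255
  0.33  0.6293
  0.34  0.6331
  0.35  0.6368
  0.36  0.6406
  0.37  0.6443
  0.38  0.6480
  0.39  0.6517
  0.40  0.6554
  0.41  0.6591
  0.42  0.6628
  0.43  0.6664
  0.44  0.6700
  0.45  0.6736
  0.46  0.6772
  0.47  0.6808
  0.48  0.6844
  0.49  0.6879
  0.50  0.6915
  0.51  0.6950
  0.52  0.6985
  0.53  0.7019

T = 1;  σ√T = 0.1700
d₁ = [ln(435/437) + (0.073 + 0.17²/2)·1] / 0.1700 = [-0.0046 + 0.0874] / 0.1700 = 0.4874 ≈ 0.49
d₂ = d₁ − σ√T = 0.4874 − 0.1700 = 0.3174 ≈ 0.32
e^(−rT) = e^(−0.073·1) = 0.9296
C = 435·N(0.49) − 437·0.9296·N(0.32) = 435·0.6879 − 437·0.9296·0.6255 = 299.2365 − 254.1001 = 45.1364

45.14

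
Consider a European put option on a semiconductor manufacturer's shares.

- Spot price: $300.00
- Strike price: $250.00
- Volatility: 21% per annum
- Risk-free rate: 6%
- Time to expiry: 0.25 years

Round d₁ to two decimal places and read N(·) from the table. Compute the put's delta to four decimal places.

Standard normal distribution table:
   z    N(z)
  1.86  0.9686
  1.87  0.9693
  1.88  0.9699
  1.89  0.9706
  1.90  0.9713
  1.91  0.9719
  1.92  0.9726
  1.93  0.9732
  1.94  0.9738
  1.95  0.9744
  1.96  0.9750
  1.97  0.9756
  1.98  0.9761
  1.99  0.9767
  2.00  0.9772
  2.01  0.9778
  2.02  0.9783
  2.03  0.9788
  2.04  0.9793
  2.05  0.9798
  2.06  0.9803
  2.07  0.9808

σ√T = 0.21·√0.25 = 0.1050
d₁ = [ln(300/250) + (0.06 + 0.21²/2)·0.25] / 0.1050 = [0.1823 + 0.0205] / 0.1050 = 1.9318 → 1.93
N(d₁) = N(1.93) = 0.9732
Δ_put = N(d₁) − 1 = 0.9732 − 1 = -0.0268

-0.0268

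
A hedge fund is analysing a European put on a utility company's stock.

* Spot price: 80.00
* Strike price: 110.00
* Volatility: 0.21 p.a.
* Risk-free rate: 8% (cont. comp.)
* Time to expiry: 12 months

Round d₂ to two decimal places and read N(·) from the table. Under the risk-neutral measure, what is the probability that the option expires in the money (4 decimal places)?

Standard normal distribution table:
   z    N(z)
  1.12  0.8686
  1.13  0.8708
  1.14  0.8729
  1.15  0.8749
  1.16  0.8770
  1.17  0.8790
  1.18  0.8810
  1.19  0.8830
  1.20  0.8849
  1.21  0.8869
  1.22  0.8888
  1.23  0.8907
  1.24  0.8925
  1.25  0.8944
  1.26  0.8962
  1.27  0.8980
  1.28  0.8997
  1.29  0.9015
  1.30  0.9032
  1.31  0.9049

T = 1;  σ√T = 0.2100
d₁ = [ln(80/110) + (0.08 + 0.21²/2)·1] / 0.2100 = [-0.3185 + 0.1021] / 0.2100 = -1.0305 which rounds to -1.03
d₂ = d₁ − σ√T = -1.0305 − 0.2100 = -1.2405 which rounds to -1.24
Risk-neutral Pr[S_T < K] = N(−d₂) = N(1.24) = 0.8925

0.8925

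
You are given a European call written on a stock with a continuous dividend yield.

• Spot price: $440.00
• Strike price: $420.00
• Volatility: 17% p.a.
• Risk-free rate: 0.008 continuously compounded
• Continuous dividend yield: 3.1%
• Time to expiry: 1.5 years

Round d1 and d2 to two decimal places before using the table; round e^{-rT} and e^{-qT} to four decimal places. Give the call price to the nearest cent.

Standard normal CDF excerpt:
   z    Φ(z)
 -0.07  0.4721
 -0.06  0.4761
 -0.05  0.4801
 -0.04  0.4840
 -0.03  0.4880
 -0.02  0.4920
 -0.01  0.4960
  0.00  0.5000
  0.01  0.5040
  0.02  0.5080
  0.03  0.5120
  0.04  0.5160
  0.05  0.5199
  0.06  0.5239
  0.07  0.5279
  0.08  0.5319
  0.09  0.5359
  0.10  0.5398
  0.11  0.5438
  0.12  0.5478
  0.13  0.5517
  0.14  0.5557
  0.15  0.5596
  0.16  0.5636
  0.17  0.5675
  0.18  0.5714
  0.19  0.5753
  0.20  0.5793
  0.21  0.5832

σ√T = 0.17·√1.5 = 0.2082
ln(S/K) + (r − q + σ²/2)T = ln(440/420) + (0.008 − 0.031 + 0.17²/2)·1.5 = 0.0465 − 0.0128 = 0.0337
d₁ = 0.0337 / 0.2082 = 0.1618 → 0.16
d₂ = d₁ − σ√T = 0.1618 − 0.2082 = -0.0464 → -0.05
e^(−qT) = e^(−0.031·1.5) = 0.9546;  e^(−rT) = e^(−0.008·1.5) = 0.9881
C = 440·0.9546·N(0.16) − 420·0.9881·N(-0.05) = 440·0.9546·0.5636 − 420·0.9881·0.4801 = 236.7255 − 199.2425 = 37.4831

$37.48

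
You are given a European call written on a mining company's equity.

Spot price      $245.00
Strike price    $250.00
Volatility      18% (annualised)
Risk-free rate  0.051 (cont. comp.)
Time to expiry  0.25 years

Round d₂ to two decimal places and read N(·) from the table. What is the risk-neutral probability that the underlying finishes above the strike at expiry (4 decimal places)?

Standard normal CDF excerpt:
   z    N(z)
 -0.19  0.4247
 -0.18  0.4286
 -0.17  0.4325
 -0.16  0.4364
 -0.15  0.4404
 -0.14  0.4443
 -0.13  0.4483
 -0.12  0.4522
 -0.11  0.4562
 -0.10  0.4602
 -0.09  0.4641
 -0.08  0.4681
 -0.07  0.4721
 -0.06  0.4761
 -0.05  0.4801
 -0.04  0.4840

σ√T = 0.18 × 0.5000 = 0.0900
d₁ = [ln(245/250) + (0.051 + 0.18²/2)·0.25] / 0.0900 = [-0.0202 + 0.0168] / 0.0900 = -0.0378 → -0.04
d₂ = d₁ − σ√T = -0.0378 − 0.0900 = -0.1278 → -0.13
Risk-neutral Pr[S_T > K] = N(d₂) = N(-0.13) = 0.4483

0.4483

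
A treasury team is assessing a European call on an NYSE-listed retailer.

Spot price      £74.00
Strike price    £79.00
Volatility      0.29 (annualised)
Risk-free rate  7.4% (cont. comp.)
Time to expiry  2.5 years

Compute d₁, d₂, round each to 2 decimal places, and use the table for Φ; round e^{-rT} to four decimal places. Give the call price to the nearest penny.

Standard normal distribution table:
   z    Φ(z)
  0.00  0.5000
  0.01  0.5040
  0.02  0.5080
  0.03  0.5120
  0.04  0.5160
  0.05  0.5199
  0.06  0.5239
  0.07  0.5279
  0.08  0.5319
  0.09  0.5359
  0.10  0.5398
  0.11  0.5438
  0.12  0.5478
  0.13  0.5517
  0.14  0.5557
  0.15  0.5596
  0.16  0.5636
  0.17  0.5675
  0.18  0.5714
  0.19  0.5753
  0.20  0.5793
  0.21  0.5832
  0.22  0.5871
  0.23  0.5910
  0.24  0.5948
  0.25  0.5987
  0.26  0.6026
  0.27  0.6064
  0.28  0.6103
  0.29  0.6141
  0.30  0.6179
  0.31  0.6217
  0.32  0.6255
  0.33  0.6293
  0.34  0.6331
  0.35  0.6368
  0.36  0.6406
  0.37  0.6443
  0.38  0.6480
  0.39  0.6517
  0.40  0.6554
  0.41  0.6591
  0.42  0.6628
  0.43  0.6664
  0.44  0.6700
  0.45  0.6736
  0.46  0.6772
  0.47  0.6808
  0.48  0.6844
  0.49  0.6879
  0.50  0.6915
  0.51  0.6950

σ√T = 0.29 × 1.5811 = 0.4585
d₁ = [ln(74/79) + (0.074 + 0.29²/2)·2.5] / 0.4585 = [-0.0654 + 0.2901] / 0.4585 = 0.4901 ≈ 0.49
d₂ = d₁ − σ√T = 0.4901 − 0.4585 = 0.0316 ≈ 0.03
e^(−rT) = e^(−0.074·2.5) = 0.8311
N(d₁) = N(0.49) = 0.6879;  N(d₂) = N(0.03) = 0.5120
C = 74·0.6879 − 79·0.8311·0.5120 = 50.9046 − 33.6163 = 17.2883

£17.29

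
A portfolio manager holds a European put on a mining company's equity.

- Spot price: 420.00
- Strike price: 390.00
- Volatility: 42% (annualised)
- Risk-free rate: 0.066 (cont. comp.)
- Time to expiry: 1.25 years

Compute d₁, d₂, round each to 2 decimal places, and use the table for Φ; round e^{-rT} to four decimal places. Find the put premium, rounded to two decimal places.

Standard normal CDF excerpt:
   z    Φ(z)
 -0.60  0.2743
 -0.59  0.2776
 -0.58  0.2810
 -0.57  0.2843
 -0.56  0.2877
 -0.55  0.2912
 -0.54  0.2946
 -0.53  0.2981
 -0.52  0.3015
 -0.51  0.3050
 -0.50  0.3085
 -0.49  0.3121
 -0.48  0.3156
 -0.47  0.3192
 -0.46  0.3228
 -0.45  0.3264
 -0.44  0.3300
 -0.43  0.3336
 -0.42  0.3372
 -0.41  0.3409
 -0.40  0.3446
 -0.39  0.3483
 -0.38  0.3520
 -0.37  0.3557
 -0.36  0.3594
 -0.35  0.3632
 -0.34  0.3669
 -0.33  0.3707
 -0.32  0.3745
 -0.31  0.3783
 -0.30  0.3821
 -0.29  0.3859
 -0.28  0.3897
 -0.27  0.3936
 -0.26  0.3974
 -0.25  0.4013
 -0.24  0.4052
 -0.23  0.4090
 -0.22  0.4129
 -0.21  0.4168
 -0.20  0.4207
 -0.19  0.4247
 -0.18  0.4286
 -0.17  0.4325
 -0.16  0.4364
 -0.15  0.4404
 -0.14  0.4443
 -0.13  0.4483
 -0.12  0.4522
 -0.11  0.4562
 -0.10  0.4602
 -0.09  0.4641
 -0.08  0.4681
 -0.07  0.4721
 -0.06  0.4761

45.86

T = 1.25;  σ√T = 0.4696
d₁ = [ln(420/390) + (0.066 + ½·0.42²)·1.25] / (σ√T) = (0.0741 + 0.1928) / 0.4696 = 0.5683 → 0.57
d₂ = 0.5683 − 0.4696 = 0.0987 → 0.10
e^(−rT) = e^(−0.066·1.25) = 0.9208
N(−d₂) = N(-0.10) = 0.4602;  N(−d₁) = N(-0.57) = 0.2843
P = 390·0.9208·0.4602 − 420·0.2843 = 165.2633 − 119.4060 = 45.8573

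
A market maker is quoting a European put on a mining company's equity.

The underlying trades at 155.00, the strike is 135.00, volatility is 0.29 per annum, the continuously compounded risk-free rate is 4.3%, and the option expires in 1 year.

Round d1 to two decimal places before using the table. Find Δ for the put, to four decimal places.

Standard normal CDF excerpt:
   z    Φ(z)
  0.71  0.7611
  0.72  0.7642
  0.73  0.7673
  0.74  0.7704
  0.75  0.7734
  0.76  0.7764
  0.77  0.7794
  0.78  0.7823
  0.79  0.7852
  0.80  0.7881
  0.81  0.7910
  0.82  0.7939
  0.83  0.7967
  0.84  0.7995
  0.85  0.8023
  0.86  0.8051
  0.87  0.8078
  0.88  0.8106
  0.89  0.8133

T = 1;  σ√T = 0.2900
d₁ = [ln(155/135) + (0.043 + 0.29²/2)·1] / 0.2900 = [0.1382 + 0.0850] / 0.2900 = 0.7697 ⇒ 0.77
N(d₁) = N(0.77) = 0.7794
Δ_put = N(d₁) − 1 = 0.7794 − 1 = -0.2206

-0.2206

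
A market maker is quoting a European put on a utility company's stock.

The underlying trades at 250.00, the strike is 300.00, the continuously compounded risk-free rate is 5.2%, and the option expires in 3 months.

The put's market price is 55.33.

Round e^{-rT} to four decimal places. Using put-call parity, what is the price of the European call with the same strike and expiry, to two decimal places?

e^(−rT) = e^(−0.052·0.25) = 0.9871
Put-call parity: C − P = S − K·e^(−rT) = 250 − 300·0.9871 = 250 − 296.1300 = -46.1300
C = P + (C − P) = 55.33 + (-46.1300) = 9.2000

9.20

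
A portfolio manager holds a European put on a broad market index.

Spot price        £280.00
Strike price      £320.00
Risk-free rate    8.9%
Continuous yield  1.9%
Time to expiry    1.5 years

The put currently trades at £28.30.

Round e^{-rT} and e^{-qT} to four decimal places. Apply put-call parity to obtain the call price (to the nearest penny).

£20.43

exp(−qT) = exp(−0.019·1.5) = 0.9719;  exp(−rT) = exp(−0.089·1.5) = 0.8750
Put-call parity: C − P = S·e^(−qT) − K·e^(−rT) = 280·0.9719 − 320·0.8750 = 272.1320 − 280.0000 = -7.8680
C = P + (C − P) = 28.30 + (-7.8680) = 20.4320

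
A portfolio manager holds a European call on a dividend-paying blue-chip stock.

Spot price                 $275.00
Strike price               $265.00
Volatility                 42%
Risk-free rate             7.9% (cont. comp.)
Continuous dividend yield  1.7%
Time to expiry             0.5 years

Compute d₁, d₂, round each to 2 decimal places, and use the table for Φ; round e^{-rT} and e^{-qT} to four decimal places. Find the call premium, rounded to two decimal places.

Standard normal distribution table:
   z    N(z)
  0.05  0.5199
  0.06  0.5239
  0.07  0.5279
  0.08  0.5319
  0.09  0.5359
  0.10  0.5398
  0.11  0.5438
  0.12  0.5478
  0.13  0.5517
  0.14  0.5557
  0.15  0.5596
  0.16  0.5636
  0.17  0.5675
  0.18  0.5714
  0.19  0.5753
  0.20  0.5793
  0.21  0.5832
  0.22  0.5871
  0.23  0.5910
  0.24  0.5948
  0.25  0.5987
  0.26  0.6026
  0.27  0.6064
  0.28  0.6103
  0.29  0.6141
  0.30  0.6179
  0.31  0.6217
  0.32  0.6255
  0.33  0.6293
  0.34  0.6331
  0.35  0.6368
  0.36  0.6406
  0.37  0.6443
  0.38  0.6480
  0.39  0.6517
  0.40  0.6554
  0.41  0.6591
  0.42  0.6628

T = 0.5;  σ√T = 0.2970
d₁ = [ln(275/265) + (0.079 − 0.017 + 0.42²/2)·0.5] / 0.2970 = [0.0370 + 0.0751] / 0.2970 = 0.3776 ≈ 0.38
d₂ = d₁ − σ√T = 0.3776 − 0.2970 = 0.0806 ≈ 0.08
e^(−qT) = e^(−0.017·0.5) = 0.9915;  e^(−rT) = e^(−0.079·0.5) = 0.9613
C = 275·0.9915·N(0.38) − 265·0.9613·N(0.08) = 275·0.9915·0.6480 − 265·0.9613·0.5319 = 176.6853 − 135.4986 = 41.1867

$41.19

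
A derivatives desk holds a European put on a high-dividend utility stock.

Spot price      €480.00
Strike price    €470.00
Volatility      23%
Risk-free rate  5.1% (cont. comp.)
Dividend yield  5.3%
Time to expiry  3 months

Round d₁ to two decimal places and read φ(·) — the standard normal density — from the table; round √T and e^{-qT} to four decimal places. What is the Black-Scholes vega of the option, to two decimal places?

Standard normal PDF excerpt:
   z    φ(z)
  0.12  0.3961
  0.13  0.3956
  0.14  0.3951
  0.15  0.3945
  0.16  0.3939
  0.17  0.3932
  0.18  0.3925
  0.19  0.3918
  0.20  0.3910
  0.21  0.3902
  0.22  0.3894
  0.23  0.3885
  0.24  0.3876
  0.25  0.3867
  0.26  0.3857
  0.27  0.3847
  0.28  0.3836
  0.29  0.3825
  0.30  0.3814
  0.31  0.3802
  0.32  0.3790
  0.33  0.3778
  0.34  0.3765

91.80

T = 0.25;  σ√T = 0.1150
d₁ = [ln(480/470) + (0.051 − 0.053 + 0.23²/2)·0.25] / 0.1150 = [0.0211 + 0.0061] / 0.1150 = 0.2362 ≈ 0.24
√T = √0.25 = 0.5000
φ(d₁) = φ(0.24) = 0.3876
e^(−qT) = e^(−0.053·0.25) = 0.9868
vega = S·e^(−qT)·φ(d₁)·√T = 480·0.9868·0.3876·0.5000 = 91.7961
(The call has the same vega.)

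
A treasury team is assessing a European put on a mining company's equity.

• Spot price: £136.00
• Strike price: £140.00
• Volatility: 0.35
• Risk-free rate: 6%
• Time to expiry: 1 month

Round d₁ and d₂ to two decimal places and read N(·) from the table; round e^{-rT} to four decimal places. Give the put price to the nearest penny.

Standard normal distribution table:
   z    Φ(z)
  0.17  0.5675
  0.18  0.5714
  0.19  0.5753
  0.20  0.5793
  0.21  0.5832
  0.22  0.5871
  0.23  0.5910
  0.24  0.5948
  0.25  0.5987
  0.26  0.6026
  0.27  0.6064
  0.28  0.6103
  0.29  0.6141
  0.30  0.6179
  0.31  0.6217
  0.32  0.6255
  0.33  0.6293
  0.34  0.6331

σ√T = 0.35 × 0.2887 = 0.1010
d₁ = [ln(136/140) + (0.06 + ½·0.35²)·0.08333] / (σ√T) = (-0.0290 + 0.0101) / 0.1010 = -0.1869 which rounds to -0.19
d₂ = -0.1869 − 0.1010 = -0.2879 which rounds to -0.29
e^(−rT) = e^(−0.06·0.08333) = 0.9950
P = 140·0.9950·N(0.29) − 136·N(0.19) = 140·0.9950·0.6141 − 136·0.5753 = 85.5441 − 78.2408 = 7.3033

£7.30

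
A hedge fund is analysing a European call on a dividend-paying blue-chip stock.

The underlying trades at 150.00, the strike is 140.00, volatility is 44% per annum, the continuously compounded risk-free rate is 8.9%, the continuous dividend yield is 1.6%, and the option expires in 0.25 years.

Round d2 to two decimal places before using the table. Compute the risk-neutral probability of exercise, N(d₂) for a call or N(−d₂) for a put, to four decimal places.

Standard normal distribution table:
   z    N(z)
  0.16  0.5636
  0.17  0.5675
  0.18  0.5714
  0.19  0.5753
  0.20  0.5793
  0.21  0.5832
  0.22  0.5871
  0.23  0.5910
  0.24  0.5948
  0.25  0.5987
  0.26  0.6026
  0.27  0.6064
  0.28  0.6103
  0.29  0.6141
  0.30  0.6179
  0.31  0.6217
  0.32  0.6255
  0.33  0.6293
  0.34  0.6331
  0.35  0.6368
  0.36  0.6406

0.6141

σ√T = 0.44 × 0.5000 = 0.2200
ln(S/K) + (r − q + σ²/2)T = ln(150/140) + (0.089 − 0.016 + 0.44²/2)·0.25 = 0.0690 + 0.0425 = 0.1114
d₁ = 0.1114 / 0.2200 = 0.5066 → 0.51
d₂ = d₁ − σ√T = 0.5066 − 0.2200 = 0.2866 → 0.29
Pr(exercise) under Q = N(d₂) = 0.6141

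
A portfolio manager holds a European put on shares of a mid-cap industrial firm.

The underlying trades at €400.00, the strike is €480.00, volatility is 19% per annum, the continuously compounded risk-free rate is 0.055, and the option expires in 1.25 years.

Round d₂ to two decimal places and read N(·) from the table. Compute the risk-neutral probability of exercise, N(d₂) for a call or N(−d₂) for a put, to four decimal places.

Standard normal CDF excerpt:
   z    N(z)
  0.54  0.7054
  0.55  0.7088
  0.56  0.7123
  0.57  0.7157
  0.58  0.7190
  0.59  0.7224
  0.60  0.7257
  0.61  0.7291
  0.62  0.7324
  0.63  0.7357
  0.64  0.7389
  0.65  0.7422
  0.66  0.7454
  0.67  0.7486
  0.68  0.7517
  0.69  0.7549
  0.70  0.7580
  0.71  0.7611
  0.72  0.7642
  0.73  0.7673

0.7389

T = 1.25;  σ√T = 0.2124
d₁ = [ln(400/480) + (0.055 + 0.19²/2)·1.25] / 0.2124 = [-0.1823 + 0.0913] / 0.2124 = -0.4284 ⇒ -0.43
d₂ = d₁ − σ√T = -0.4284 − 0.2124 = -0.6409 ⇒ -0.64
Pr(exercise) under Q = N(−d₂) = N(0.64) = 0.7389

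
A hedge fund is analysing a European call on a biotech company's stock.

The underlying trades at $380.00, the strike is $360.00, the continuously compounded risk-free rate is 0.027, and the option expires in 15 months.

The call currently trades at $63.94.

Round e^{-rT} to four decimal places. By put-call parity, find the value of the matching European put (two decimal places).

$31.99

e^(−rT) = e^(−0.027·1.25) = 0.9668
Put-call parity: C − P = S − K·e^(−rT) = 380 − 360·0.9668 = 380 − 348.0480 = 31.9520
P = C − (C − P) = 63.94 − (31.9520) = 31.9880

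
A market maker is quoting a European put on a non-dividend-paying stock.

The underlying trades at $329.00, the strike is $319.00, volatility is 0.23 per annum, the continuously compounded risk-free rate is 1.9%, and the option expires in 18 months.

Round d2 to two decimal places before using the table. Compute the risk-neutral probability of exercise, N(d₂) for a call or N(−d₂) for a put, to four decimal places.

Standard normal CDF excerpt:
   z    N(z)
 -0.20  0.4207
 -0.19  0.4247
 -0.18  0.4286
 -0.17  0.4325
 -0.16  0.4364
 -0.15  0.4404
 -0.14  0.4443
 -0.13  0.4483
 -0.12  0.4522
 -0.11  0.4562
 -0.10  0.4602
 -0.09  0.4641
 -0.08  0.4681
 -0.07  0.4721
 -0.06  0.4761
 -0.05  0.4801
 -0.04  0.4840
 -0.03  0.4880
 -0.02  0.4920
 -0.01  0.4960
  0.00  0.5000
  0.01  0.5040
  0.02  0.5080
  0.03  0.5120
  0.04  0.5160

0.4721

T = 1.5;  σ√T = 0.2817
d₁ = [ln(329/319) + (0.019 + ½·0.23²)·1.5] / (σ√T) = (0.0309 + 0.0682) / 0.2817 = 0.3516 ≈ 0.35
d₂ = 0.3516 − 0.2817 = 0.0699 ≈ 0.07
Risk-neutral Pr[S_T < K] = N(−d₂) = N(-0.07) = 0.4721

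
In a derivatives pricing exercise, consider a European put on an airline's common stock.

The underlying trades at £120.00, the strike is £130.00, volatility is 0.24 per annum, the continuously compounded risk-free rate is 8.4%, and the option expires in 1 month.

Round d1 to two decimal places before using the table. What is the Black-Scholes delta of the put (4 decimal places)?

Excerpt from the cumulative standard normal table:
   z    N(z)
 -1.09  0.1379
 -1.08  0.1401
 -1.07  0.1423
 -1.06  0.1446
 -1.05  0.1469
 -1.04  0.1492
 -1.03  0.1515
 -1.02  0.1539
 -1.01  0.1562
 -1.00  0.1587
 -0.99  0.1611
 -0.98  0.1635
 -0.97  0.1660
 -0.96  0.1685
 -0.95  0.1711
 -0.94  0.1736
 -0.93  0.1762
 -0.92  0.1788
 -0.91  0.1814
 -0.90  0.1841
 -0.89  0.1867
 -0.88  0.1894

-0.8461

σ√T = 0.24 × 0.2887 = 0.0693
ln(S/K) + (r + σ²/2)T = ln(120/130) + (0.084 + 0.24²/2)·0.08333 = -0.0800 + 0.0094 = -0.0706
d₁ = -0.0706 / 0.0693 = -1.0196 → -1.02
N(d₁) = N(-1.02) = 0.1539
Δ_put = N(d₁) − 1 = 0.1539 − 1 = -0.8461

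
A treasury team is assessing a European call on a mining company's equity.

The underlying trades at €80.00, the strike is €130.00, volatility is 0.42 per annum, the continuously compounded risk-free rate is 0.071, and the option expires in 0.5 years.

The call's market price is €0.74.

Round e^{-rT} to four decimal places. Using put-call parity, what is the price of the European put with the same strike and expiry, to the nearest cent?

€46.20

e^(−rT) = e^(−0.071·0.5) = 0.9651
Put-call parity: C − P = S − K·e^(−rT) = 80 − 130·0.9651 = 80 − 125.4630 = -45.4630
P = C − (C − P) = 0.74 − (-45.4630) = 46.2030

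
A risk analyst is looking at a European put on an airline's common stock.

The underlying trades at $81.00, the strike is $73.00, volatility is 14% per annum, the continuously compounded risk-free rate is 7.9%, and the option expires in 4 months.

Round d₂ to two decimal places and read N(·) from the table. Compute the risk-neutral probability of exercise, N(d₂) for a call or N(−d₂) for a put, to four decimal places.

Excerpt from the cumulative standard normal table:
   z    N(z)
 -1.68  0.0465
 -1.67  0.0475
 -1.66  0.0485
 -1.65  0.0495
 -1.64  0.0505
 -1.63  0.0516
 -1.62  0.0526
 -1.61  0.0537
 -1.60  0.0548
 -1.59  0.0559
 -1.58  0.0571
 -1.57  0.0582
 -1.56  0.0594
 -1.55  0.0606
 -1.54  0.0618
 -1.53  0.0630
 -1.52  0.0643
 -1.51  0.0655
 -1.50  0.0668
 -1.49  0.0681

σ√T = 0.14·√0.3333 = 0.0808
d₁ = [ln(81/73) + (0.079 + 0.14²/2)·0.3333] / 0.0808 = [0.1040 + 0.0296] / 0.0808 = 1.6527 which rounds to 1.65
d₂ = d₁ − σ√T = 1.6527 − 0.0808 = 1.5719 which rounds to 1.57
Pr(exercise) under Q = N(−d₂) = N(-1.57) = 0.0582

0.0582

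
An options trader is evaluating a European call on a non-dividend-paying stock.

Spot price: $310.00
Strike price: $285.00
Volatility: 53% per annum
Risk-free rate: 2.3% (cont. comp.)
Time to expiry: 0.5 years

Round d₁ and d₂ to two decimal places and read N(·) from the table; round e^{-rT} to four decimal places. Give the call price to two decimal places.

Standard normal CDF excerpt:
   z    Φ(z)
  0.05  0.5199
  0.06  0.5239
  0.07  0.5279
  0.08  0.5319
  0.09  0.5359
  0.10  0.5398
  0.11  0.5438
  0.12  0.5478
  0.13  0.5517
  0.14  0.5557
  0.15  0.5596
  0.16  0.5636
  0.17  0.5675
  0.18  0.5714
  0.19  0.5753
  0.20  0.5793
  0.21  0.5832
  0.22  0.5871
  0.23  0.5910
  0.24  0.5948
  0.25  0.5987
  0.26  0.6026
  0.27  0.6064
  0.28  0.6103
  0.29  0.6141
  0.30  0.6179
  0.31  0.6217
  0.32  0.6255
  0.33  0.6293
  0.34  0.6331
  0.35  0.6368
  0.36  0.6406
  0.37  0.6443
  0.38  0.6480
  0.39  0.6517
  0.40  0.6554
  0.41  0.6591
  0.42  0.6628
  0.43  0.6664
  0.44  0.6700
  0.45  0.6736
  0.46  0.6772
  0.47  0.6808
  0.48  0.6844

$58.96

σ√T = 0.53 × 0.7071 = 0.3748
d₁ = [ln(310/285) + (0.023 + ½·0.53²)·0.5] / (σ√T) = (0.0841 + 0.0817) / 0.3748 = 0.4424 ≈ 0.44
d₂ = 0.4424 − 0.3748 = 0.0677 ≈ 0.07
e^(−rT) = e^(−0.023·0.5) = 0.9886
N(d₁) = N(0.44) = 0.6700;  N(d₂) = N(0.07) = 0.5279
C = 310·0.6700 − 285·0.9886·0.5279 = 207.7000 − 148.7364 = 58.9636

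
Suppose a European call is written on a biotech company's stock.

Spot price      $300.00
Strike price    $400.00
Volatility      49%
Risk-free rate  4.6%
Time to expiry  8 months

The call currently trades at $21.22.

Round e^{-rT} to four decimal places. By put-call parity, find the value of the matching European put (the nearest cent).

$109.14

e^(−rT) = e^(−0.046·0.6667) = 0.9698
Put-call parity: C − P = S − K·e^(−rT) = 300 − 400·0.9698 = 300 − 387.9200 = -87.9200
P = C − (C − P) = 21.22 − (-87.9200) = 109.1400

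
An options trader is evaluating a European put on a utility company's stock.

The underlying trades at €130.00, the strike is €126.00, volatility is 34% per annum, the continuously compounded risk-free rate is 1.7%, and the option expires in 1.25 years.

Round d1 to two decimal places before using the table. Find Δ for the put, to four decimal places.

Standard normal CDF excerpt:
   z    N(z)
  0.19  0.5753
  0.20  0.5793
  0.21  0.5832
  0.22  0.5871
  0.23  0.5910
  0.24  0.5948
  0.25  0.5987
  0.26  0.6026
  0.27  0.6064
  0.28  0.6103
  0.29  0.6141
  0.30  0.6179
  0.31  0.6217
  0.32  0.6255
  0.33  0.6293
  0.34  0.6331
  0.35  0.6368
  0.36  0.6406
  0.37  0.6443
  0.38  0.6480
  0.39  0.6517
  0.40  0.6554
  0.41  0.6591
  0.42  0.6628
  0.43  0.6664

σ√T = 0.34 × 1.1180 = 0.3801
ln(S/K) + (r + σ²/2)T = ln(130/126) + (0.017 + 0.34²/2)·1.25 = 0.0313 + 0.0935 = 0.1248
d₁ = 0.1248 / 0.3801 = 0.3282 → 0.33
N(d₁) = N(0.33) = 0.6293
Δ_put = N(d₁) − 1 = 0.6293 − 1 = -0.3707

-0.3707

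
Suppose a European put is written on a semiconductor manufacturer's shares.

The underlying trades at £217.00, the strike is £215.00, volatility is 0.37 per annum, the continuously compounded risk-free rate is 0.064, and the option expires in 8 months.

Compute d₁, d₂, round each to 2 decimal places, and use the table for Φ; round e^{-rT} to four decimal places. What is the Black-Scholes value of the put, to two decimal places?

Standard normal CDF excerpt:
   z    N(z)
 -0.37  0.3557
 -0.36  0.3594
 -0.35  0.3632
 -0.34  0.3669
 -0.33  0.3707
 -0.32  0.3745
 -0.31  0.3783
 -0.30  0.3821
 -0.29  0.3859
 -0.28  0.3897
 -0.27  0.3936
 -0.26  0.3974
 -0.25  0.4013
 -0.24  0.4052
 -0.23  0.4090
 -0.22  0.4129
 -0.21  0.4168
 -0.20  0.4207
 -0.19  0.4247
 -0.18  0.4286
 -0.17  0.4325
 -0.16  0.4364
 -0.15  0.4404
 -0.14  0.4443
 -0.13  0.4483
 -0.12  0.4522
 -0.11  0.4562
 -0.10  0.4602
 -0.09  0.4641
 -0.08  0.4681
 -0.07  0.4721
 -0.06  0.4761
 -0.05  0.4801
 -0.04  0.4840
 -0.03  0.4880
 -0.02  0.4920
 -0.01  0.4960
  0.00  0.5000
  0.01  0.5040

£20.09

σ√T = 0.37·√0.6667 = 0.3021
d₁ = [ln(217/215) + (0.064 + ½·0.37²)·0.6667] / (σ√T) = (0.0093 + 0.0883) / 0.3021 = 0.3229 ≈ 0.32
d₂ = 0.3229 − 0.3021 = 0.0208 ≈ 0.02
e^(−rT) = e^(−0.064·0.6667) = 0.9582
P = 215·0.9582·N(-0.02) − 217·N(-0.32) = 215·0.9582·0.4920 − 217·0.3745 = 101.3584 − 81.2665 = 20.0919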